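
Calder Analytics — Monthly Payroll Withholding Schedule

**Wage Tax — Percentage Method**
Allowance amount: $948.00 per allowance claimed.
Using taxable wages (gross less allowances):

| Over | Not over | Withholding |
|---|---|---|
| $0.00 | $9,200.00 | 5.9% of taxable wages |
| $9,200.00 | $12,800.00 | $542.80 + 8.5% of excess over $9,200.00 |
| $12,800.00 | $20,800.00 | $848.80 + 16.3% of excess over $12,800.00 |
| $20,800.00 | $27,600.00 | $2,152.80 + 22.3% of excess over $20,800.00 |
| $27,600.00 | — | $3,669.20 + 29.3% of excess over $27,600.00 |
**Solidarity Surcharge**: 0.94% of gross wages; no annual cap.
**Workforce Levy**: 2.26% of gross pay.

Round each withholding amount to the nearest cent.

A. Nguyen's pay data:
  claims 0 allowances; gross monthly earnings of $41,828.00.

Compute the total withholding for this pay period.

$9,176.49

Wage Tax: taxable = $41,828.00
  $3,669.20 + 29.3% × ($41,828.00 − $27,600.00) = $3,669.20 + 29.3% × $14,228.00 = $7,838.00
Solidarity Surcharge: 0.94% × $41,828.00 = $393.18
Workforce Levy: 2.26% × $41,828.00 = $945.31
Total: $7,838.00 + $393.18 + $945.31 = $9,176.49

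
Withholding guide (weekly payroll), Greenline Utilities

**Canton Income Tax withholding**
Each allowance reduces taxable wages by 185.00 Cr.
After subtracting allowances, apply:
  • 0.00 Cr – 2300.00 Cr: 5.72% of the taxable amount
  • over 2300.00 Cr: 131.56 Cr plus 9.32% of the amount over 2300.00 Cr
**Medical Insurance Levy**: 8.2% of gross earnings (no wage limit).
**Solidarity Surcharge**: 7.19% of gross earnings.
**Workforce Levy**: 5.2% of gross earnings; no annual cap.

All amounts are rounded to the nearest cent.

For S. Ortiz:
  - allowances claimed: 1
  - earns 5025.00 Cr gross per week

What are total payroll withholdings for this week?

Canton Income Tax: taxable = 5025.00 Cr − 1×185.00 Cr = 4840.00 Cr
  131.56 Cr + 9.32% × (4840.00 Cr − 2300.00 Cr) = 131.56 Cr + 9.32% × 2540.00 Cr = 368.29 Cr
Medical Insurance Levy: 8.2% × 5025.00 Cr = 412.05 Cr
Solidarity Surcharge: 7.19% × 5025.00 Cr = 361.30 Cr
Workforce Levy: 5.2% × 5025.00 Cr = 261.30 Cr
Total: 368.29 Cr + 412.05 Cr + 361.30 Cr + 261.30 Cr = 1402.94 Cr

1402.94 Cr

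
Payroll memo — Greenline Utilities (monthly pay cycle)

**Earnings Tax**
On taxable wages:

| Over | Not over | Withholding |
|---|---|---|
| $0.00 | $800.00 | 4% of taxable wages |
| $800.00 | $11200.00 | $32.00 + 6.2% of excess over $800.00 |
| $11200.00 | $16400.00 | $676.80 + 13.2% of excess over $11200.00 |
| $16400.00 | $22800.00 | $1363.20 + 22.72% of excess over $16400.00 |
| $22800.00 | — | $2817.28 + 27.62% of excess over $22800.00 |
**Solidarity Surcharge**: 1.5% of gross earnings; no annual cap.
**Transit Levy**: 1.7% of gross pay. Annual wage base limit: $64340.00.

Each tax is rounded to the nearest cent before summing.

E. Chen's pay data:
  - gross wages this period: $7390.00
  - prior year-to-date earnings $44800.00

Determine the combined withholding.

Earnings Tax: taxable = $7390.00
  $32.00 + 6.2% × ($7390.00 − $800.00) = $32.00 + 6.2% × $6590.00 = $440.58
Solidarity Surcharge: 1.5% × $7390.00 = $110.85
Transit Levy: 1.7% × $7390.00 = $125.63
Total: $440.58 + $110.85 + $125.63 = $677.06

$677.06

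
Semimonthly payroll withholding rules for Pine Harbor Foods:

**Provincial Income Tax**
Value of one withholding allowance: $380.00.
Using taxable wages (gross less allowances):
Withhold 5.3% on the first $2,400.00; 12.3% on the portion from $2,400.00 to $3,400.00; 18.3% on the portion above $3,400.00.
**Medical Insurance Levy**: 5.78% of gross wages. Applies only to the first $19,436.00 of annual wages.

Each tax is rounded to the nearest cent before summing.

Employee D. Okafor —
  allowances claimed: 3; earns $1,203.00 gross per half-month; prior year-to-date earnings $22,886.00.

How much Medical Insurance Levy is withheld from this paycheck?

$0.00

Medical Insurance Levy: YTD $22,886.00 ≥ cap $19,436.00 → $0.00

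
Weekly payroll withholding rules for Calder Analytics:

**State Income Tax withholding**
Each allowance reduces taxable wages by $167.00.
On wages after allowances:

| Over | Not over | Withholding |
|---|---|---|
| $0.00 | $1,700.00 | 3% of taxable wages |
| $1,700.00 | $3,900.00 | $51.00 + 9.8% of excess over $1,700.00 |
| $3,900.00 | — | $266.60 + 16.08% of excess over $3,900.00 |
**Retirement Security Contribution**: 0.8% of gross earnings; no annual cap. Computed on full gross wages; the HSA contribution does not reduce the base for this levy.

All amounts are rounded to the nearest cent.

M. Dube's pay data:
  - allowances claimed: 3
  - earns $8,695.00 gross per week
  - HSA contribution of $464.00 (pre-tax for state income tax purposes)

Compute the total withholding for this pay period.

$952.02

State Income Tax: taxable = $8,695.00 − $464.00 − 3×$167.00 = $7,730.00
  $266.60 + 16.08% × ($7,730.00 − $3,900.00) = $266.60 + 16.08% × $3,830.00 = $882.46
Retirement Security Contribution: 0.8% × $8,695.00 = $69.56
Total: $882.46 + $69.56 = $952.02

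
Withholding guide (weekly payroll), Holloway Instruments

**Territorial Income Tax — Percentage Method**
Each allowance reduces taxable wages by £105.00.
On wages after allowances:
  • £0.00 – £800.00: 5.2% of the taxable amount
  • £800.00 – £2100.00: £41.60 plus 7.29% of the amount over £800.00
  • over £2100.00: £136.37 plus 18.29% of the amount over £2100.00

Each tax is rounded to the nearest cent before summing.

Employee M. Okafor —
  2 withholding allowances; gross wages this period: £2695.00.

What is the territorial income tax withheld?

£206.79

Territorial Income Tax: taxable = £2695.00 − 2×£105.00 = £2485.00
  £136.37 + 18.29% × (£2485.00 − £2100.00) = £136.37 + 18.29% × £385.00 = £206.79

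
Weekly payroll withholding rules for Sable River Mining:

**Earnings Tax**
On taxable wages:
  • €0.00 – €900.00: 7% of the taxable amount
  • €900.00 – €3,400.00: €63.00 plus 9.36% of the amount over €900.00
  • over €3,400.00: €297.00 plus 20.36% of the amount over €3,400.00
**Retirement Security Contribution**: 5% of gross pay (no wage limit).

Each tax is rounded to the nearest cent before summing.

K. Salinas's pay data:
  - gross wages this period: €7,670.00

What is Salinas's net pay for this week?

Earnings Tax: taxable = €7,670.00
  €297.00 + 20.36% × (€7,670.00 − €3,400.00) = €297.00 + 20.36% × €4,270.00 = €1,166.37
Retirement Security Contribution: 5% × €7,670.00 = €383.50
Total withheld: €1,166.37 + €383.50 = €1,549.87
Net pay: €7,670.00 − €1,549.87 = €6,120.13

€6,120.13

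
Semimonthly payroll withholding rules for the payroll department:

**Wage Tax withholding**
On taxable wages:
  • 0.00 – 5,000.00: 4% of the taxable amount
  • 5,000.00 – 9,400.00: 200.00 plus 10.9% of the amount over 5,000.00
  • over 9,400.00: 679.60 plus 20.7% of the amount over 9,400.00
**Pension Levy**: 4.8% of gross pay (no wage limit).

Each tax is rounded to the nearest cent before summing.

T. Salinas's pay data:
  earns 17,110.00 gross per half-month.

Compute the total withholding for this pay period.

Wage Tax: taxable = 17,110.00
  679.60 + 20.7% × (17,110.00 − 9,400.00) = 679.60 + 20.7% × 7,710.00 = 2,275.57
Pension Levy: 4.8% × 17,110.00 = 821.28
Total: 2,275.57 + 821.28 = 3,096.85

3,096.85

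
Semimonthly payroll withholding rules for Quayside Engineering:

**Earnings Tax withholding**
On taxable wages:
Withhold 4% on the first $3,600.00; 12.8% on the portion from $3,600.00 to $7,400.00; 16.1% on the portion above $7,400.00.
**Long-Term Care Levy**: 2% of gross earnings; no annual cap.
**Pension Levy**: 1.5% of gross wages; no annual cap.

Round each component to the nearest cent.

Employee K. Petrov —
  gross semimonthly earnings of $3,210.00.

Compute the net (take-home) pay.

Earnings Tax: taxable = $3,210.00
  4% × $3,210.00 = $128.40
Long-Term Care Levy: 2% × $3,210.00 = $64.20
Pension Levy: 1.5% × $3,210.00 = $48.15
Total withheld: $128.40 + $64.20 + $48.15 = $240.75
Net pay: $3,210.00 − $240.75 = $2,969.25

$2,969.25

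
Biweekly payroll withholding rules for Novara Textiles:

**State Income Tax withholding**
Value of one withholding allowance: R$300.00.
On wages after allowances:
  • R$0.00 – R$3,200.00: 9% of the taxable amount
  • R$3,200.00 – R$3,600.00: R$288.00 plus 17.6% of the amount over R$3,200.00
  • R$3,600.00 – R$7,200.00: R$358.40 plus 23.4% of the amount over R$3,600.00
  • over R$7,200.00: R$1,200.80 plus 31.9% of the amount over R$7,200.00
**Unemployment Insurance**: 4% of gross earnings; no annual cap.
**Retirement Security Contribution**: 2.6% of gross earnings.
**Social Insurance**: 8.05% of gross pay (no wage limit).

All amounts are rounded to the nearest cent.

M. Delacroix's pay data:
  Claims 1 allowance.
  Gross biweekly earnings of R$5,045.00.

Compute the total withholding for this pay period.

State Income Tax: taxable = R$5,045.00 − 1×R$300.00 = R$4,745.00
  R$358.40 + 23.4% × (R$4,745.00 − R$3,600.00) = R$358.40 + 23.4% × R$1,145.00 = R$626.33
Unemployment Insurance: 4% × R$5,045.00 = R$201.80
Retirement Security Contribution: 2.6% × R$5,045.00 = R$131.17
Social Insurance: 8.05% × R$5,045.00 = R$406.12
Total: R$626.33 + R$201.80 + R$131.17 + R$406.12 = R$1,365.42

R$1,365.42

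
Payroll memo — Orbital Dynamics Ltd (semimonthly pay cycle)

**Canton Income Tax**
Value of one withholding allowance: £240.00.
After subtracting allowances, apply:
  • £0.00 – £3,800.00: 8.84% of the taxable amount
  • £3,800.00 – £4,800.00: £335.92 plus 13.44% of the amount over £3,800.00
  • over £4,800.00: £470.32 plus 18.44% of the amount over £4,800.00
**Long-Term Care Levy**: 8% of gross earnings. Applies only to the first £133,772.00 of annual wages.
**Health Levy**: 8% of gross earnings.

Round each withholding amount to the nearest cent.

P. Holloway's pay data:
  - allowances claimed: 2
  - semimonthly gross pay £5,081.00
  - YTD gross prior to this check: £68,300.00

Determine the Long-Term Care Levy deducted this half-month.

£406.48

Long-Term Care Levy: 8% × £5,081.00 = £406.48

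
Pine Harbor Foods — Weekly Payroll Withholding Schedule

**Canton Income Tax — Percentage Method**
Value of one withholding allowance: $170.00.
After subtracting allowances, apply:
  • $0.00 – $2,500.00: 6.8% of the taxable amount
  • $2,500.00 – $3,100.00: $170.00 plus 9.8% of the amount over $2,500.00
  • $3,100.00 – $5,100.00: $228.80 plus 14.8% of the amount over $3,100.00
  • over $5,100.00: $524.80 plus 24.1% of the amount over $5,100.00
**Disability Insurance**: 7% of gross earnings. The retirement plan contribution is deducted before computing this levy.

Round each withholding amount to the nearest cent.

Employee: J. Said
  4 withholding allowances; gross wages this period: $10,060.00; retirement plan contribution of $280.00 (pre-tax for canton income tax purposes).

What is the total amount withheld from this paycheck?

Canton Income Tax: taxable = $10,060.00 − $280.00 − 4×$170.00 = $9,100.00
  $524.80 + 24.1% × ($9,100.00 − $5,100.00) = $524.80 + 24.1% × $4,000.00 = $1,488.80
Disability Insurance: 7% × $9,780.00 = $684.60
Total: $1,488.80 + $684.60 = $2,173.40

$2,173.40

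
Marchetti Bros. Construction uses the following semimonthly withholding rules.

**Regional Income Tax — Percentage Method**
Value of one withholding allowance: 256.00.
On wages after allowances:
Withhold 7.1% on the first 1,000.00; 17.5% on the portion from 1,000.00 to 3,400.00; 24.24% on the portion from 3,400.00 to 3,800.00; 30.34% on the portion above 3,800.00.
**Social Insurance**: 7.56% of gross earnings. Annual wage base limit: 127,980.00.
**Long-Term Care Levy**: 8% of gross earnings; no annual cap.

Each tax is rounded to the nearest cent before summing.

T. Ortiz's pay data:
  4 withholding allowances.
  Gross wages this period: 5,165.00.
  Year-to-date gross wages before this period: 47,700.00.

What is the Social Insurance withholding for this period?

Social Insurance: 7.56% × 5,165.00 = 390.47

390.47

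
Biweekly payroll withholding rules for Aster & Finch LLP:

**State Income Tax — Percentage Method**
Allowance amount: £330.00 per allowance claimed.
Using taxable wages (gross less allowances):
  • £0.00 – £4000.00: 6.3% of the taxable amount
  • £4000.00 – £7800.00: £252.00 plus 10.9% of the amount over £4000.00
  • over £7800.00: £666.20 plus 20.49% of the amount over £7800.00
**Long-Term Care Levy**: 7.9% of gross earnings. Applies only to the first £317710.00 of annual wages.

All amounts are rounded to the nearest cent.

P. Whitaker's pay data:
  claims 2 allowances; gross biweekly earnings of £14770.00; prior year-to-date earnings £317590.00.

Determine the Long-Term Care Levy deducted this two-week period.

£9.48

Long-Term Care Levy: cap £317710.00 − YTD £317590.00 = £120.00 subject; 7.9% × £120.00 = £9.48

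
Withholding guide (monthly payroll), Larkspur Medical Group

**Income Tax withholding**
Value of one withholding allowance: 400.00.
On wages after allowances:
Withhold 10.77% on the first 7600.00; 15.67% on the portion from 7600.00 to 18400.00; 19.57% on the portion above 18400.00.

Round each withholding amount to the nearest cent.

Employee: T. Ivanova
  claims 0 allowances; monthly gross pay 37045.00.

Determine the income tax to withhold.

6159.71

Income Tax: taxable = 37045.00
  2510.88 + 19.57% × (37045.00 − 18400.00) = 2510.88 + 19.57% × 18645.00 = 6159.71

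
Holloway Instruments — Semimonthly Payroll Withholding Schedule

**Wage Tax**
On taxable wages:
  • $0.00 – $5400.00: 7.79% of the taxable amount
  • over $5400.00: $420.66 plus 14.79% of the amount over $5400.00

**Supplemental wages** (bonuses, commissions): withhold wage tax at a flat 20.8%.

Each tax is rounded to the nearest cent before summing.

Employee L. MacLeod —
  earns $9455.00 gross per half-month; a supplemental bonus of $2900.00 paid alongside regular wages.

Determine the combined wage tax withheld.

Wage Tax: taxable = $9455.00
  $420.66 + 14.79% × ($9455.00 − $5400.00) = $420.66 + 14.79% × $4055.00 = $1020.39
Supplemental (20.8% flat on bonus): 20.8% × $2900.00 = $603.20
Total wage tax: $1020.39 + $603.20 = $1623.59

$1623.59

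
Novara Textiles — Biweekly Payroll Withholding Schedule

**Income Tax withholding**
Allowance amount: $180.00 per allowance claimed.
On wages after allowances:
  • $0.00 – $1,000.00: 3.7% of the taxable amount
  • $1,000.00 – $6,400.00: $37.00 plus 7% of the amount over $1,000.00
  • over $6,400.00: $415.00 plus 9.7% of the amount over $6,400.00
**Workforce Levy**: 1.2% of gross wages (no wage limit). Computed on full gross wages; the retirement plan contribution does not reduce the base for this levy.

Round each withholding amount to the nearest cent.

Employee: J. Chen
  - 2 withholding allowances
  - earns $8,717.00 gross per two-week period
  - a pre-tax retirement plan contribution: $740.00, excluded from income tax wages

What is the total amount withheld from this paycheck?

$637.65

Income Tax: taxable = $8,717.00 − $740.00 − 2×$180.00 = $7,617.00
  $415.00 + 9.7% × ($7,617.00 − $6,400.00) = $415.00 + 9.7% × $1,217.00 = $533.05
Workforce Levy: 1.2% × $8,717.00 = $104.60
Total: $533.05 + $104.60 = $637.65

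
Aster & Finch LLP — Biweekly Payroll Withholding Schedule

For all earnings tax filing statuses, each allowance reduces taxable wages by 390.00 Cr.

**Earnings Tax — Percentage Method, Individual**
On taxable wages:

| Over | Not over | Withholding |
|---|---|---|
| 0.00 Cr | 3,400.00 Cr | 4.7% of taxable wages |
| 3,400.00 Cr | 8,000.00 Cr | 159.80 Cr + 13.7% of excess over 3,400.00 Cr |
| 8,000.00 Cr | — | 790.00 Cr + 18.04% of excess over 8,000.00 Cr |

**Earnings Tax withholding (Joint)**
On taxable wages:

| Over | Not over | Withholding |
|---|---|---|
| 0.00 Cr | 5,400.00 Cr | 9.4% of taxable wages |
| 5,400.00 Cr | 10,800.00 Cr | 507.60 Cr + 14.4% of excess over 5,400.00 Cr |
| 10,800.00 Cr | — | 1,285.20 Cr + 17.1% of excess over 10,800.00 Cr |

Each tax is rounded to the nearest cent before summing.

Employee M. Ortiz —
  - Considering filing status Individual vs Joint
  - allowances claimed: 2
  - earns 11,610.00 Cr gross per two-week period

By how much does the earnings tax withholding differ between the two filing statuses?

Earnings Tax (Individual): taxable = 11,610.00 Cr − 2×390.00 Cr = 10,830.00 Cr
  790.00 Cr + 18.04% × (10,830.00 Cr − 8,000.00 Cr) = 790.00 Cr + 18.04% × 2,830.00 Cr = 1,300.53 Cr
Earnings Tax (Joint): taxable = 11,610.00 Cr − 2×390.00 Cr = 10,830.00 Cr
  1,285.20 Cr + 17.1% × (10,830.00 Cr − 10,800.00 Cr) = 1,285.20 Cr + 17.1% × 30.00 Cr = 1,290.33 Cr
Difference: |1,300.53 Cr − 1,290.33 Cr| = 10.20 Cr (higher under Individual)

10.20 Cr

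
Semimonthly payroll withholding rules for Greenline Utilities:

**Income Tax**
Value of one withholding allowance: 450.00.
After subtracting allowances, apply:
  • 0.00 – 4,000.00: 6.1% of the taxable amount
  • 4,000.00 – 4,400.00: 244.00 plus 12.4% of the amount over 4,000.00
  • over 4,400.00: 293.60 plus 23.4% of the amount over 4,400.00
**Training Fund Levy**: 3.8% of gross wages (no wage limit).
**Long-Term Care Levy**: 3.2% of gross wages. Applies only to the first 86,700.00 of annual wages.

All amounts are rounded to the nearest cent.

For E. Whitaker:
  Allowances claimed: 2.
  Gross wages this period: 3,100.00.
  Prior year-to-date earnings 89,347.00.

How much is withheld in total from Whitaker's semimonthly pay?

252.00

Income Tax: taxable = 3,100.00 − 2×450.00 = 2,200.00
  6.1% × 2,200.00 = 134.20
Training Fund Levy: 3.8% × 3,100.00 = 117.80
Long-Term Care Levy: YTD 89,347.00 ≥ cap 86,700.00 → 0.00
Total: 134.20 + 117.80 + 0.00 = 252.00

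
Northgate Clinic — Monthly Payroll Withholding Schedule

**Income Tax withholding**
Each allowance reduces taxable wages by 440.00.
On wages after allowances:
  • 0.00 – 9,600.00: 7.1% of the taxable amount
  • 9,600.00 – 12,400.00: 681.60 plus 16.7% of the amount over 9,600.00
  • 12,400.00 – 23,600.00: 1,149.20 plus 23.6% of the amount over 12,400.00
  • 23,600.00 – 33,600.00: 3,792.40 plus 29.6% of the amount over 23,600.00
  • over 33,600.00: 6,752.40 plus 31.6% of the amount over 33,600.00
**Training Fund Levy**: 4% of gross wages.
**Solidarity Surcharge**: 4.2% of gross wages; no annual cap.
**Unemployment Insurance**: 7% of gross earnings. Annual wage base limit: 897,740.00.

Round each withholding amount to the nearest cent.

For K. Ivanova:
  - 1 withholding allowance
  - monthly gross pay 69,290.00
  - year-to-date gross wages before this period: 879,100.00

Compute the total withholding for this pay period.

24,877.98

Income Tax: taxable = 69,290.00 − 1×440.00 = 68,850.00
  6,752.40 + 31.6% × (68,850.00 − 33,600.00) = 6,752.40 + 31.6% × 35,250.00 = 17,891.40
Training Fund Levy: 4% × 69,290.00 = 2,771.60
Solidarity Surcharge: 4.2% × 69,290.00 = 2,910.18
Unemployment Insurance: cap 897,740.00 − YTD 879,100.00 = 18,640.00 subject; 7% × 18,640.00 = 1,304.80
Total: 17,891.40 + 2,771.60 + 2,910.18 + 1,304.80 = 24,877.98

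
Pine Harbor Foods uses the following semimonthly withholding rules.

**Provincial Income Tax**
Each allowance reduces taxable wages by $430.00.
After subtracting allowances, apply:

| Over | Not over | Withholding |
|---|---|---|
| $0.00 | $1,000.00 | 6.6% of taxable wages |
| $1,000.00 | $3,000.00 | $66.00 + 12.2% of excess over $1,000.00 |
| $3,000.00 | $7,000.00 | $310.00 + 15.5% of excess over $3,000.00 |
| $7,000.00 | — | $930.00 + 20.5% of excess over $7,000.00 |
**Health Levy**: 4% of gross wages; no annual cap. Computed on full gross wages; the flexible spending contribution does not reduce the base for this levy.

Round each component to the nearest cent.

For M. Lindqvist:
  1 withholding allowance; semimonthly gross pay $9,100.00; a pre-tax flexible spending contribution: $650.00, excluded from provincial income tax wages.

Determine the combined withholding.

$1,503.10

Provincial Income Tax: taxable = $9,100.00 − $650.00 − 1×$430.00 = $8,020.00
  $930.00 + 20.5% × ($8,020.00 − $7,000.00) = $930.00 + 20.5% × $1,020.00 = $1,139.10
Health Levy: 4% × $9,100.00 = $364.00
Total: $1,139.10 + $364.00 = $1,503.10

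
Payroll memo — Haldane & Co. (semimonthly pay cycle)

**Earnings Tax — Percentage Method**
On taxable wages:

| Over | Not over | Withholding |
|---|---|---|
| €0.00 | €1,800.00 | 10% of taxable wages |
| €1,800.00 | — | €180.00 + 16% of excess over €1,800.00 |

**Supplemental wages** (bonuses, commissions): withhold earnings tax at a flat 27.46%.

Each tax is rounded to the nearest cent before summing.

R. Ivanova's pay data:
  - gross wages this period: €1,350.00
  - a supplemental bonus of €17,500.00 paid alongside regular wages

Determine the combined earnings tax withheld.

€4,940.50

Earnings Tax: taxable = €1,350.00
  10% × €1,350.00 = €135.00
Supplemental (27.46% flat on bonus): 27.46% × €17,500.00 = €4,805.50
Total earnings tax: €135.00 + €4,805.50 = €4,940.50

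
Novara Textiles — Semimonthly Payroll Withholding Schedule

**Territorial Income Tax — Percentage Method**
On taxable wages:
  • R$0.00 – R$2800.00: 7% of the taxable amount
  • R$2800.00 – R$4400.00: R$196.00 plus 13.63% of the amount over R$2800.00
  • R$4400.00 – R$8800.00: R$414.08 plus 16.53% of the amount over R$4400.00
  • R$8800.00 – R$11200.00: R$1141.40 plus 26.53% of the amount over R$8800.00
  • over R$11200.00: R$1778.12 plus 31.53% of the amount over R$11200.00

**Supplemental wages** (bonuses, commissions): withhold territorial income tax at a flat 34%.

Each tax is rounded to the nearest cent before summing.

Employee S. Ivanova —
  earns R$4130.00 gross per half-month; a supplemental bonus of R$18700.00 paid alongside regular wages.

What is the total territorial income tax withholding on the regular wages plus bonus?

Territorial Income Tax: taxable = R$4130.00
  R$196.00 + 13.63% × (R$4130.00 − R$2800.00) = R$196.00 + 13.63% × R$1330.00 = R$377.28
Supplemental (34% flat on bonus): 34% × R$18700.00 = R$6358.00
Total territorial income tax: R$377.28 + R$6358.00 = R$6735.28

R$6735.28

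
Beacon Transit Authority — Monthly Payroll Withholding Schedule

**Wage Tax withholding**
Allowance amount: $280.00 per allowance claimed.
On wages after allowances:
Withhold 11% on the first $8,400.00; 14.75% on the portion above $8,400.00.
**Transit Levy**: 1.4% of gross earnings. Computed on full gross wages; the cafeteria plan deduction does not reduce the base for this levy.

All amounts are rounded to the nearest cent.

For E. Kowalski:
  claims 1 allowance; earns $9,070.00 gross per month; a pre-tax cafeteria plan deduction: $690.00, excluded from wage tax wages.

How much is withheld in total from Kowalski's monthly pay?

$1,017.98

Wage Tax: taxable = $9,070.00 − $690.00 − 1×$280.00 = $8,100.00
  11% × $8,100.00 = $891.00
Transit Levy: 1.4% × $9,070.00 = $126.98
Total: $891.00 + $126.98 = $1,017.98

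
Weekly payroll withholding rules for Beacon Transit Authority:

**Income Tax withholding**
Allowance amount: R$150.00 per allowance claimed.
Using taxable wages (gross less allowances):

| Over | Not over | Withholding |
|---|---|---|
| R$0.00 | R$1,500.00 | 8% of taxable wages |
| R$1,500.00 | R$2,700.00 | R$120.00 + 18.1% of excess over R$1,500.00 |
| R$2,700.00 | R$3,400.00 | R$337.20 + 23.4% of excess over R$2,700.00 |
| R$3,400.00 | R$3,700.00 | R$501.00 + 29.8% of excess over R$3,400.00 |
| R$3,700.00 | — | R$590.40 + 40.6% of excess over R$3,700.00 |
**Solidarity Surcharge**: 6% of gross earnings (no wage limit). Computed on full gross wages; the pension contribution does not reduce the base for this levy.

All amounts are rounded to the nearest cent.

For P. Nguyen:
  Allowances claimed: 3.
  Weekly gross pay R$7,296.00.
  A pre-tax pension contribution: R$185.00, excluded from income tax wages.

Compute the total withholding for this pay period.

Income Tax: taxable = R$7,296.00 − R$185.00 − 3×R$150.00 = R$6,661.00
  R$590.40 + 40.6% × (R$6,661.00 − R$3,700.00) = R$590.40 + 40.6% × R$2,961.00 = R$1,792.57
Solidarity Surcharge: 6% × R$7,296.00 = R$437.76
Total: R$1,792.57 + R$437.76 = R$2,230.33

R$2,230.33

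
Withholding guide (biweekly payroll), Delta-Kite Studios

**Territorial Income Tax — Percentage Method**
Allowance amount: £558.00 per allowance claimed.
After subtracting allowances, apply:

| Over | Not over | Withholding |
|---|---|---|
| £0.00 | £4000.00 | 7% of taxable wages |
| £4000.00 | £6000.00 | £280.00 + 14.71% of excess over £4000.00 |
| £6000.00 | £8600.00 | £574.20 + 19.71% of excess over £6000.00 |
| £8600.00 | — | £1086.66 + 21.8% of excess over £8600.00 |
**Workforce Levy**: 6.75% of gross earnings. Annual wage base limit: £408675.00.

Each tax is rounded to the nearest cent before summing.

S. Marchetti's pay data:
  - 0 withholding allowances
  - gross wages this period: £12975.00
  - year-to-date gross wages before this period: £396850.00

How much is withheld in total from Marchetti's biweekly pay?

Territorial Income Tax: taxable = £12975.00
  £1086.66 + 21.8% × (£12975.00 − £8600.00) = £1086.66 + 21.8% × £4375.00 = £2040.41
Workforce Levy: cap £408675.00 − YTD £396850.00 = £11825.00 subject; 6.75% × £11825.00 = £798.19
Total: £2040.41 + £798.19 = £2838.60

£2838.60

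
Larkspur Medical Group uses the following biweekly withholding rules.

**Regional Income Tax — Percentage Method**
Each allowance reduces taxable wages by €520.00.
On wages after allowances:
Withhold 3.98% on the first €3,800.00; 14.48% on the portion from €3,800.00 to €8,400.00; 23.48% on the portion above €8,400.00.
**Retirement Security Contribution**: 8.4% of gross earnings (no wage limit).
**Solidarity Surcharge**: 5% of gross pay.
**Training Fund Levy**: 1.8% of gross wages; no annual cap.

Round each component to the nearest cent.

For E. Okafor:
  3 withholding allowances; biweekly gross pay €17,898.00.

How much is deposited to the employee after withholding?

Regional Income Tax: taxable = €17,898.00 − 3×€520.00 = €16,338.00
  €817.32 + 23.48% × (€16,338.00 − €8,400.00) = €817.32 + 23.48% × €7,938.00 = €2,681.16
Retirement Security Contribution: 8.4% × €17,898.00 = €1,503.43
Solidarity Surcharge: 5% × €17,898.00 = €894.90
Training Fund Levy: 1.8% × €17,898.00 = €322.16
Total withheld: €2,681.16 + €1,503.43 + €894.90 + €322.16 = €5,401.65
Net pay: €17,898.00 − €5,401.65 = €12,496.35

€12,496.35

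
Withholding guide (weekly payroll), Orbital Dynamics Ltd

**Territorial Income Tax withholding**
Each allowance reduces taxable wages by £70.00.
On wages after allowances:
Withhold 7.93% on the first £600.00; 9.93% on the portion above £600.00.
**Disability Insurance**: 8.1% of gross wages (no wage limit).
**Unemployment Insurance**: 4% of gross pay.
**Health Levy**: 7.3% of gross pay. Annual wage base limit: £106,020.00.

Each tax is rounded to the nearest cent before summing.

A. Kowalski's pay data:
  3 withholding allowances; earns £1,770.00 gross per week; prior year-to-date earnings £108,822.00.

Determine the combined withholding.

£357.08

Territorial Income Tax: taxable = £1,770.00 − 3×£70.00 = £1,560.00
  £47.58 + 9.93% × (£1,560.00 − £600.00) = £47.58 + 9.93% × £960.00 = £142.91
Disability Insurance: 8.1% × £1,770.00 = £143.37
Unemployment Insurance: 4% × £1,770.00 = £70.80
Health Levy: YTD £108,822.00 ≥ cap £106,020.00 → £0.00
Total: £142.91 + £143.37 + £70.80 + £0.00 = £357.08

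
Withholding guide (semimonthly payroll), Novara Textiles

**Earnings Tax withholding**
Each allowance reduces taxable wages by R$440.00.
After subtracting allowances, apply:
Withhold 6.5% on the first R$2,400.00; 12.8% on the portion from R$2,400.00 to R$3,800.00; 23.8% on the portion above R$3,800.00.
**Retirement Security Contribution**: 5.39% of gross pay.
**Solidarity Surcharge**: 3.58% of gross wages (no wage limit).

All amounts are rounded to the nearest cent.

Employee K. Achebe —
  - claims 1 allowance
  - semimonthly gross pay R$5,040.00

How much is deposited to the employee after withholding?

Earnings Tax: taxable = R$5,040.00 − 1×R$440.00 = R$4,600.00
  R$335.20 + 23.8% × (R$4,600.00 − R$3,800.00) = R$335.20 + 23.8% × R$800.00 = R$525.60
Retirement Security Contribution: 5.39% × R$5,040.00 = R$271.66
Solidarity Surcharge: 3.58% × R$5,040.00 = R$180.43
Total withheld: R$525.60 + R$271.66 + R$180.43 = R$977.69
Net pay: R$5,040.00 − R$977.69 = R$4,062.31

R$4,062.31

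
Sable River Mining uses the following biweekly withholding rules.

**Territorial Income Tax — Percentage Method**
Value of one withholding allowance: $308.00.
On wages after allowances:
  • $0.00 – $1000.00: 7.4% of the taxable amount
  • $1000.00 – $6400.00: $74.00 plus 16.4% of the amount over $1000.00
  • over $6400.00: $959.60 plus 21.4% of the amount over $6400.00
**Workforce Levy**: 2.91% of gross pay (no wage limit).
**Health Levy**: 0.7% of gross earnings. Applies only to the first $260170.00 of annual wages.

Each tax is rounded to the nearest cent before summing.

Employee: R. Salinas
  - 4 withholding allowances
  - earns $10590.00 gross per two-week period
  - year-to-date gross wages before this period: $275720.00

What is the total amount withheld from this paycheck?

$1900.78

Territorial Income Tax: taxable = $10590.00 − 4×$308.00 = $9358.00
  $959.60 + 21.4% × ($9358.00 − $6400.00) = $959.60 + 21.4% × $2958.00 = $1592.61
Workforce Levy: 2.91% × $10590.00 = $308.17
Health Levy: YTD $275720.00 ≥ cap $260170.00 → $0.00
Total: $1592.61 + $308.17 + $0.00 = $1900.78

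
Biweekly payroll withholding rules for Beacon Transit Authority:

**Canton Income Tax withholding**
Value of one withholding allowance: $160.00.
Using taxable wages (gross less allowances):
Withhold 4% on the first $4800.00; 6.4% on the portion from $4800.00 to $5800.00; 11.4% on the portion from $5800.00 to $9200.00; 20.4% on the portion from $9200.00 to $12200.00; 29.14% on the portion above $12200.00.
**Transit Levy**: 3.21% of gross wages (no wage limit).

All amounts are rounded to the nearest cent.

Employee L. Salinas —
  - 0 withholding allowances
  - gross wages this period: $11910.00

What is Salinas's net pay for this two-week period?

$10331.25

Canton Income Tax: taxable = $11910.00
  $643.60 + 20.4% × ($11910.00 − $9200.00) = $643.60 + 20.4% × $2710.00 = $1196.44
Transit Levy: 3.21% × $11910.00 = $382.31
Total withheld: $1196.44 + $382.31 = $1578.75
Net pay: $11910.00 − $1578.75 = $10331.25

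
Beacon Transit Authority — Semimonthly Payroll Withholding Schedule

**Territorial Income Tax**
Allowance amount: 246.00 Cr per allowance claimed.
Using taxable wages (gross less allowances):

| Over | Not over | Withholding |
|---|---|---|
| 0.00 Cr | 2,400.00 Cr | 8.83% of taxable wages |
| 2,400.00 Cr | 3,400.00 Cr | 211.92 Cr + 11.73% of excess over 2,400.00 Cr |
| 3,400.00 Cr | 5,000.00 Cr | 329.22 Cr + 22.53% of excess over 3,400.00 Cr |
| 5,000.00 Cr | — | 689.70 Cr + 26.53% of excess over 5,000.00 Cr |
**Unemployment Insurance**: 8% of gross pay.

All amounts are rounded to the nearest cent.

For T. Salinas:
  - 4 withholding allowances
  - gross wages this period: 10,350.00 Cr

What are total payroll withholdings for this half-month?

Territorial Income Tax: taxable = 10,350.00 Cr − 4×246.00 Cr = 9,366.00 Cr
  689.70 Cr + 26.53% × (9,366.00 Cr − 5,000.00 Cr) = 689.70 Cr + 26.53% × 4,366.00 Cr = 1,848.00 Cr
Unemployment Insurance: 8% × 10,350.00 Cr = 828.00 Cr
Total: 1,848.00 Cr + 828.00 Cr = 2,676.00 Cr

2,676.00 Cr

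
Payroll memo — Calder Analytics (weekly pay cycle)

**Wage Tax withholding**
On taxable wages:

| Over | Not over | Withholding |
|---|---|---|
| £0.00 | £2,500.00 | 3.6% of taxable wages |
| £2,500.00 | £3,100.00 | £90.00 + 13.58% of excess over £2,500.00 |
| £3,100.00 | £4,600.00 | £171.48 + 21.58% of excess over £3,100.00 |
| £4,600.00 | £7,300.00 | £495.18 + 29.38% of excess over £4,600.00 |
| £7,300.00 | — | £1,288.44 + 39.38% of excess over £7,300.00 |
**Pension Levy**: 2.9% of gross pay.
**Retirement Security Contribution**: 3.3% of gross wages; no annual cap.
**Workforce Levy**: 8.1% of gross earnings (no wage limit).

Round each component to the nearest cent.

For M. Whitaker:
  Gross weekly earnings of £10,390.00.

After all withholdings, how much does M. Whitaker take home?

Wage Tax: taxable = £10,390.00
  £1,288.44 + 39.38% × (£10,390.00 − £7,300.00) = £1,288.44 + 39.38% × £3,090.00 = £2,505.28
Pension Levy: 2.9% × £10,390.00 = £301.31
Retirement Security Contribution: 3.3% × £10,390.00 = £342.87
Workforce Levy: 8.1% × £10,390.00 = £841.59
Total withheld: £2,505.28 + £301.31 + £342.87 + £841.59 = £3,991.05
Net pay: £10,390.00 − £3,991.05 = £6,398.95

£6,398.95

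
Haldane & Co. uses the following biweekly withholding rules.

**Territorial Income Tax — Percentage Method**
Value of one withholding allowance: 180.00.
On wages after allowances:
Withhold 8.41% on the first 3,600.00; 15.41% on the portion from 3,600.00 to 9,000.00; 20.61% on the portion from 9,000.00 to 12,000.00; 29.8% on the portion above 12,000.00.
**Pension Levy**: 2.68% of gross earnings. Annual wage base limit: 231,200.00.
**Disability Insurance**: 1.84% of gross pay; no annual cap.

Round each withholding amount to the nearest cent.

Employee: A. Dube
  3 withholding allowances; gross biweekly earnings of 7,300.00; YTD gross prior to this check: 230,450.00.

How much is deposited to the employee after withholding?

6,355.86

Territorial Income Tax: taxable = 7,300.00 − 3×180.00 = 6,760.00
  302.76 + 15.41% × (6,760.00 − 3,600.00) = 302.76 + 15.41% × 3,160.00 = 789.72
Pension Levy: cap 231,200.00 − YTD 230,450.00 = 750.00 subject; 2.68% × 750.00 = 20.10
Disability Insurance: 1.84% × 7,300.00 = 134.32
Total withheld: 789.72 + 20.10 + 134.32 = 944.14
Net pay: 7,300.00 − 944.14 = 6,355.86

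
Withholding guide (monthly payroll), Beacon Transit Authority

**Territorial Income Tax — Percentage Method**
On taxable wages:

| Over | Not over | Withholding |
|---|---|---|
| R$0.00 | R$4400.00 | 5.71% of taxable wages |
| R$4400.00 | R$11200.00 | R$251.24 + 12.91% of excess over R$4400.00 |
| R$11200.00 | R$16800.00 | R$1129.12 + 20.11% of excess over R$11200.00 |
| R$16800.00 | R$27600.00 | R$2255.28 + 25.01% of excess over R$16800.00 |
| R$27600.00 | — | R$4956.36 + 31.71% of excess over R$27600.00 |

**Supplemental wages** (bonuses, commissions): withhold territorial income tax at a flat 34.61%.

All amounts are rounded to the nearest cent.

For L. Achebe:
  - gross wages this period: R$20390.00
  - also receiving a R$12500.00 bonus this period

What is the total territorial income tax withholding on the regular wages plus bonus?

Territorial Income Tax: taxable = R$20390.00
  R$2255.28 + 25.01% × (R$20390.00 − R$16800.00) = R$2255.28 + 25.01% × R$3590.00 = R$3153.14
Supplemental (34.61% flat on bonus): 34.61% × R$12500.00 = R$4326.25
Total territorial income tax: R$3153.14 + R$4326.25 = R$7479.39

R$7479.39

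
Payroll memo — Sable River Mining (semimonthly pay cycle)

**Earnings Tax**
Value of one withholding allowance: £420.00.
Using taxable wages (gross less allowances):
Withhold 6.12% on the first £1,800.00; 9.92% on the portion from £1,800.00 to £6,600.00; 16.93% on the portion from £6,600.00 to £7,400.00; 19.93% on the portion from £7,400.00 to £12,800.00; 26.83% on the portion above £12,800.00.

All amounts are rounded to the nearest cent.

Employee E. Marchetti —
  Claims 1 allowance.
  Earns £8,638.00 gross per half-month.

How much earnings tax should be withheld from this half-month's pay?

Earnings Tax: taxable = £8,638.00 − 1×£420.00 = £8,218.00
  £721.76 + 19.93% × (£8,218.00 − £7,400.00) = £721.76 + 19.93% × £818.00 = £884.79

£884.79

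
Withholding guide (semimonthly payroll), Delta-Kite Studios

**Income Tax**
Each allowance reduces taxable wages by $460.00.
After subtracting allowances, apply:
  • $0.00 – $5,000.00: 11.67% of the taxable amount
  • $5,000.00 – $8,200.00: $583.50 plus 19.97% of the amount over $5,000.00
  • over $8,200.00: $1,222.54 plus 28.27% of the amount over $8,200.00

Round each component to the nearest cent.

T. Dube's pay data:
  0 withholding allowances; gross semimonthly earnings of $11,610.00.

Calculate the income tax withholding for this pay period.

Income Tax: taxable = $11,610.00
  $1,222.54 + 28.27% × ($11,610.00 − $8,200.00) = $1,222.54 + 28.27% × $3,410.00 = $2,186.55

$2,186.55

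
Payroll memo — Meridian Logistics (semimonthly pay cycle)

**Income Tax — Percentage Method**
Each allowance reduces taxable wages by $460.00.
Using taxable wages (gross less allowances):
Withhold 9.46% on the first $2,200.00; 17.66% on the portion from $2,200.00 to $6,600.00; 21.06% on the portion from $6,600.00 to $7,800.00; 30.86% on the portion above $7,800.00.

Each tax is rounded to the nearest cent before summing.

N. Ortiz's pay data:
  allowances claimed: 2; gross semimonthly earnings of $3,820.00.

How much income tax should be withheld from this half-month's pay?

$331.74

Income Tax: taxable = $3,820.00 − 2×$460.00 = $2,900.00
  $208.12 + 17.66% × ($2,900.00 − $2,200.00) = $208.12 + 17.66% × $700.00 = $331.74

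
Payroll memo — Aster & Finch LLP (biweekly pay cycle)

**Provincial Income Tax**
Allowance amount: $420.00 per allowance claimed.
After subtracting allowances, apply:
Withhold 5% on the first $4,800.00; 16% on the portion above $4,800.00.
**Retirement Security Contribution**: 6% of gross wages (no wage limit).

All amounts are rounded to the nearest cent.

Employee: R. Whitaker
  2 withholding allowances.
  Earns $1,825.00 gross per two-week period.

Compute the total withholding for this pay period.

$158.75

Provincial Income Tax: taxable = $1,825.00 − 2×$420.00 = $985.00
  5% × $985.00 = $49.25
Retirement Security Contribution: 6% × $1,825.00 = $109.50
Total: $49.25 + $109.50 = $158.75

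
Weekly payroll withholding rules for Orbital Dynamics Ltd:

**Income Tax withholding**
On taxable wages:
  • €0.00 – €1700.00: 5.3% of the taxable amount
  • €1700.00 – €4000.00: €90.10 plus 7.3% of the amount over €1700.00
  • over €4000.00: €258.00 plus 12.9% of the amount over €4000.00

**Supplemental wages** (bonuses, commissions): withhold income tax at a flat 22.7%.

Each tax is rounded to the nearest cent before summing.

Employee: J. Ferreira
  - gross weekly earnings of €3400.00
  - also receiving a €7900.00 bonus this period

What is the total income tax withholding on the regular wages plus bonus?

Income Tax: taxable = €3400.00
  €90.10 + 7.3% × (€3400.00 − €1700.00) = €90.10 + 7.3% × €1700.00 = €214.20
Supplemental (22.7% flat on bonus): 22.7% × €7900.00 = €1793.30
Total income tax: €214.20 + €1793.30 = €2007.50

€2007.50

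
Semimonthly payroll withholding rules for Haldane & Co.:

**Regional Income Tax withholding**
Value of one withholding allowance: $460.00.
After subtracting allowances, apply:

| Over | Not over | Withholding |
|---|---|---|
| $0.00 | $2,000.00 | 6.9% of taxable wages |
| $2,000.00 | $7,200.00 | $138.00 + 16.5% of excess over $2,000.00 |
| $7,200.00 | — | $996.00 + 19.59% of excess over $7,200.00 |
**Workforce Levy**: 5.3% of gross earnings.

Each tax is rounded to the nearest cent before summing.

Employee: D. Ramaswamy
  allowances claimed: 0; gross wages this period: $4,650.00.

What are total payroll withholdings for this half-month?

$821.70

Regional Income Tax: taxable = $4,650.00
  $138.00 + 16.5% × ($4,650.00 − $2,000.00) = $138.00 + 16.5% × $2,650.00 = $575.25
Workforce Levy: 5.3% × $4,650.00 = $246.45
Total: $575.25 + $246.45 = $821.70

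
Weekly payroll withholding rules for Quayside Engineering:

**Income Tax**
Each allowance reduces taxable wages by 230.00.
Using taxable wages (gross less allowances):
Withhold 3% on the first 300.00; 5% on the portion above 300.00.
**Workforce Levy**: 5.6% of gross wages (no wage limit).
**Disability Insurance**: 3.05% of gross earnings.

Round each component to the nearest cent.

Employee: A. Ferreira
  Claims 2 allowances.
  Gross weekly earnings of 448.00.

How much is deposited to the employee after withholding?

Income Tax: taxable = 448.00 − 2×230.00 = -12.00
  Taxable ≤ 0 → 0.00
Workforce Levy: 5.6% × 448.00 = 25.09
Disability Insurance: 3.05% × 448.00 = 13.66
Total withheld: 0.00 + 25.09 + 13.66 = 38.75
Net pay: 448.00 − 38.75 = 409.25

409.25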